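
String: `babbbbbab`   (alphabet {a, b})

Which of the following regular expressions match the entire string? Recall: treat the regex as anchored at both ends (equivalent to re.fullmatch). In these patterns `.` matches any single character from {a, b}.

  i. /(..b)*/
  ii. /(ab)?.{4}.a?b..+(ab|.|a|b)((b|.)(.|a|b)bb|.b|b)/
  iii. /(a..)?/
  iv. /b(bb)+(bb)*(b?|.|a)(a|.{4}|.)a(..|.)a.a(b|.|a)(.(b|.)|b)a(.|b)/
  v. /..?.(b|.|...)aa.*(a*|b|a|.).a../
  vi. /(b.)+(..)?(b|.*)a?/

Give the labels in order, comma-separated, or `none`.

i, vi

i → match
ii → no match
iii → no match
iv → no match — must start with `bbb`
v → no match
vi → match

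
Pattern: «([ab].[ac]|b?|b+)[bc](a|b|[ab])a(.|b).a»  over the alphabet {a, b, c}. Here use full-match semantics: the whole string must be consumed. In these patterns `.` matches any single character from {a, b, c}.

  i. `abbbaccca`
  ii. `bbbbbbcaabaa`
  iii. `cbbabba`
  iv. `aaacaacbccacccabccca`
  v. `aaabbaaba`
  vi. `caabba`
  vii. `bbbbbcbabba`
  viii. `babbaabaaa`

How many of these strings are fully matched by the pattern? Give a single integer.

i → no match
ii → match
iii → no match
iv → no match
v → match
vi → match
vii → match
viii → no match
Total matched: 4

4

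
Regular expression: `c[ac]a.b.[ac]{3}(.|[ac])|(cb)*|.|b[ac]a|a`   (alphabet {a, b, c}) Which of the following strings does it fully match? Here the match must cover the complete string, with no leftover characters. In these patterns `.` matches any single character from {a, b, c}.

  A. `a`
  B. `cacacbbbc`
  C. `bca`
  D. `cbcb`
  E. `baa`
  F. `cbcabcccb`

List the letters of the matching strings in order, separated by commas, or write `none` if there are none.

A, C, D, E

A → match
B → no match
C → match
D → match
E → match
F → no match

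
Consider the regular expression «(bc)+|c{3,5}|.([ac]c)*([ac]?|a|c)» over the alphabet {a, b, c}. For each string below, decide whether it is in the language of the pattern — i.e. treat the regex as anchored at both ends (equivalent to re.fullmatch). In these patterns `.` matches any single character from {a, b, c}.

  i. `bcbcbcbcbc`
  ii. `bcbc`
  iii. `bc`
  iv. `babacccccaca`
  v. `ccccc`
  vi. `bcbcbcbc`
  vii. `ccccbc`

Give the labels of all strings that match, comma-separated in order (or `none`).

i. `bcbcbcbcbc` → match
ii. `bcbc` → match
iii. `bc` → match
iv. `babacccccaca` → no match
v. `ccccc` → match
vi. `bcbcbcbc` → match
vii. `ccccbc` → no match

i, ii, iii, v, vi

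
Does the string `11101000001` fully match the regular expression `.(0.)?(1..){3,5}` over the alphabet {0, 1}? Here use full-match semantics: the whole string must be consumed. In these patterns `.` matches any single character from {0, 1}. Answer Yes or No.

No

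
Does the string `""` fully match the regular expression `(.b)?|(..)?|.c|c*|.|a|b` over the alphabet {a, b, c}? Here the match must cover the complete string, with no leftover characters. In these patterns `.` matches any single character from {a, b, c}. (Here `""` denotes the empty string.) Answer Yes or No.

Yes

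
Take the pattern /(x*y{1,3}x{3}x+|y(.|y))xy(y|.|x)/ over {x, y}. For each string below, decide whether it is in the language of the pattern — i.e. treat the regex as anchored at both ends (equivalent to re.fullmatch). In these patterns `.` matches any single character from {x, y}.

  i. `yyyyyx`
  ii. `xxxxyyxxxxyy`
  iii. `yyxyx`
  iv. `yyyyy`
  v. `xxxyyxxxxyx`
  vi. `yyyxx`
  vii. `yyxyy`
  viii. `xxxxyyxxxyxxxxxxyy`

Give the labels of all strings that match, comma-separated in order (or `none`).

iii, vii

i → no match
ii → no match
iii → match
iv → no match
v → no match
vi → no match
vii → match
viii → no match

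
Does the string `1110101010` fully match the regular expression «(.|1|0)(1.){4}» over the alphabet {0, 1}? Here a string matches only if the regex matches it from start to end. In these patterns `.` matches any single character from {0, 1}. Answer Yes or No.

No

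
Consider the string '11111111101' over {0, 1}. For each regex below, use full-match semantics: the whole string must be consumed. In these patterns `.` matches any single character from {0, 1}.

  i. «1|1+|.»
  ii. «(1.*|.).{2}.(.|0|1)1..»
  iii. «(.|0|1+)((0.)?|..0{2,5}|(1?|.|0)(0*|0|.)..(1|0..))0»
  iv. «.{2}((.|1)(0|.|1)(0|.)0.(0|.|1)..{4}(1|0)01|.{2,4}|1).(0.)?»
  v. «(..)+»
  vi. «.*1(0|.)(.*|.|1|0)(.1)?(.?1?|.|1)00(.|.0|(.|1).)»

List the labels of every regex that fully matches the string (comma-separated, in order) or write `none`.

i → no match
ii → match
iii → no match — must end with '0'
iv → no match
v → no match
vi → no match

ii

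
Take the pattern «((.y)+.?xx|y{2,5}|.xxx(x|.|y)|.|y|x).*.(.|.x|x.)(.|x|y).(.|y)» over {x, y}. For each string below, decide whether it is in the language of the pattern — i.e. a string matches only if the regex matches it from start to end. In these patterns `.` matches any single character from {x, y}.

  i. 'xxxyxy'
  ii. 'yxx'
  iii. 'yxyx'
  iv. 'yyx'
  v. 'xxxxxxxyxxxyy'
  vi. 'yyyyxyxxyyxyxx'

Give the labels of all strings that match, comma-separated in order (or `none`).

i, v, vi

i → match
ii → no match
iii → no match
iv → no match
v → match
vi → match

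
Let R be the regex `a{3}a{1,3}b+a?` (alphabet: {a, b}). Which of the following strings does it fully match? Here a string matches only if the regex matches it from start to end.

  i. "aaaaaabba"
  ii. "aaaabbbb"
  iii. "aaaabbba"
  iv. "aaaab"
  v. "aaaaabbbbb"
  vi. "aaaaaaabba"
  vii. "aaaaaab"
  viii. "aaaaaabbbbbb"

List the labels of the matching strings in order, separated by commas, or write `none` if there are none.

i, ii, iii, iv, v, vii, viii

i → match
ii → match
iii → match
iv → match
v → match
vi → no match
vii → match
viii → match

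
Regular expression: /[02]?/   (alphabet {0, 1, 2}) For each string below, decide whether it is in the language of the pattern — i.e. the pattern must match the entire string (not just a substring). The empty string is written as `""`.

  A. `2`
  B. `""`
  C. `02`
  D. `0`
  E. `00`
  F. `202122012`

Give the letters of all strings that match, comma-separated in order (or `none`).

A → match
B → match
C → no match
D → match
E → no match
F → no match

A, B, D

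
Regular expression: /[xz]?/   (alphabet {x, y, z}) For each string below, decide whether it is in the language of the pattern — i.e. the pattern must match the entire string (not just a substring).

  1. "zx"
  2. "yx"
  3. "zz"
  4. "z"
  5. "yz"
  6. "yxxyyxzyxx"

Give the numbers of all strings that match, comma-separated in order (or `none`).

1 → no match
2 → no match
3 → no match
4 → match
5 → no match
6 → no match

4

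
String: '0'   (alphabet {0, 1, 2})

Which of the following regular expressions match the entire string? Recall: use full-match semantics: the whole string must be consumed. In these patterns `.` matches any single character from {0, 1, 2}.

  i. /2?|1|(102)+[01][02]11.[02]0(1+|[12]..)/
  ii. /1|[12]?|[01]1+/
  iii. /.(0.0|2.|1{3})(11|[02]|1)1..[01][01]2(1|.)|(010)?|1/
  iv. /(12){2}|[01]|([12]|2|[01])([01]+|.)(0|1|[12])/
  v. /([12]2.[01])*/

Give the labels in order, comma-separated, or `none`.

iv

i → no match
ii → no match
iii → no match
iv → match
v → no match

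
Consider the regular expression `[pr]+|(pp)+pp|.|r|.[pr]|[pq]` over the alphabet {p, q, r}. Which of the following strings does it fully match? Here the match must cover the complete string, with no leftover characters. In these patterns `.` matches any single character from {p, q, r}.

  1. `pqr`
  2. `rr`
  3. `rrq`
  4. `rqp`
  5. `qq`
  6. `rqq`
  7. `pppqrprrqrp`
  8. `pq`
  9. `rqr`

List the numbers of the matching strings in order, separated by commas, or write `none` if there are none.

2

1 → no match
2 → match
3 → no match
4 → no match
5 → no match
6 → no match
7 → no match
8 → no match
9 → no match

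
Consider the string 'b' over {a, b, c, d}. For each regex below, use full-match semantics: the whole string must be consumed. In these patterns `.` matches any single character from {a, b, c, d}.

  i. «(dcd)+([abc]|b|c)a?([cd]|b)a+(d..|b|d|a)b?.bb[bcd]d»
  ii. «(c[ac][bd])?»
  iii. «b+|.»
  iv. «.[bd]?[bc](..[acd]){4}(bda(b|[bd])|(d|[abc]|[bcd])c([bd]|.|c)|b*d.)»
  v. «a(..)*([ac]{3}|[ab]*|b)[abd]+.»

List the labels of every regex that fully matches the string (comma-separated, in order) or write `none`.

i → no match — must start with 'dcd'
ii → no match
iii → match
iv → no match
v → no match — must start with 'a'

iii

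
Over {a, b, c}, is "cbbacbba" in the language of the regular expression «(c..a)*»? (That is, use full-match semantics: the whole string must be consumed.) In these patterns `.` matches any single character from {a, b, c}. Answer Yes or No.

Yes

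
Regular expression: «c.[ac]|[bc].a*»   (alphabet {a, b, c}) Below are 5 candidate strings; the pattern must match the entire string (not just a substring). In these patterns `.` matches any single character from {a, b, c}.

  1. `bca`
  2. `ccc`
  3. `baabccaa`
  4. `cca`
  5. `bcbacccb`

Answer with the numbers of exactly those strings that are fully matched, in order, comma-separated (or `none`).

1. `bca` → match
2. `ccc` → match
3. `baabccaa` → no match
4. `cca` → match
5. `bcbacccb` → no match

1, 2, 4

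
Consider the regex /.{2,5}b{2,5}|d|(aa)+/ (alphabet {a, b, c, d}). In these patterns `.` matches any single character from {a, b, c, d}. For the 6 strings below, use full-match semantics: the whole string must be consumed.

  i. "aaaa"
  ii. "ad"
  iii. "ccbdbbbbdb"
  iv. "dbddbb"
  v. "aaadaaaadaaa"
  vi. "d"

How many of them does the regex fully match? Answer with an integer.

i → match
ii → no match
iii → no match
iv → match
v → no match
vi → match
Total matched: 3

3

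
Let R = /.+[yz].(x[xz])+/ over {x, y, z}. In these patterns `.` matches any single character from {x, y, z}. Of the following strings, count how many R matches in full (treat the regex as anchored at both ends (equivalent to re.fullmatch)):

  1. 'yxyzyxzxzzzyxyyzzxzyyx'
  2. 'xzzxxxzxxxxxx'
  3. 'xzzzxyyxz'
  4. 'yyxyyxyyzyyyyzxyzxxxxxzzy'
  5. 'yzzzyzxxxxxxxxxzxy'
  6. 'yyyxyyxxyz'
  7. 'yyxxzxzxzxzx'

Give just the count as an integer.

2

1 → no match
2 → match
3. 'xzzzxyyxz' → match
4 → no match
5 → no match
6. 'yyyxyyxxyz' → no match
7. 'yyxxzxzxzxzx' → no match
Total matched: 2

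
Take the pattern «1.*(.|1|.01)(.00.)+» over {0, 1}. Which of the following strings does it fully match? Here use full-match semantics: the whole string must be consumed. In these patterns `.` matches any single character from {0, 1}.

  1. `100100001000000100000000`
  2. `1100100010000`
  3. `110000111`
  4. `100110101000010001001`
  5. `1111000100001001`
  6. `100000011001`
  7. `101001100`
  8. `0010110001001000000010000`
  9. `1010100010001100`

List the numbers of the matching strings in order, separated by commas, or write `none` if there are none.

1, 2, 4, 5, 6

1 → match
2 → match
3 → no match
4 → match
5 → match
6 → match
7 → no match
8 → no match — must start with `1`
9 → no match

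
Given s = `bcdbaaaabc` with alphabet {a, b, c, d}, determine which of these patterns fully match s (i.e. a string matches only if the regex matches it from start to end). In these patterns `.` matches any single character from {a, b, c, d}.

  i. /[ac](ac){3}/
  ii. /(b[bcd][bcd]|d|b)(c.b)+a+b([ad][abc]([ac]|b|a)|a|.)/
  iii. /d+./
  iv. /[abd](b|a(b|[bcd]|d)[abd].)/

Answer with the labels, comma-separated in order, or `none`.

i → no match — must end with `ac`
ii → match
iii → no match — must start with `d`
iv → no match

ii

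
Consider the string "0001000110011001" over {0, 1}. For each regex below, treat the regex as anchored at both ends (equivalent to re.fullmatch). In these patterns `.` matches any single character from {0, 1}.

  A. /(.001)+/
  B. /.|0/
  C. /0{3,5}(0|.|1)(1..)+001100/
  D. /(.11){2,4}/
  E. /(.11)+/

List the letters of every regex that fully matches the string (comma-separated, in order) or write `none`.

A → match
B → no match
C → no match — must end with "001100"
D → no match — must end with "11"
E → no match — must end with "11"

A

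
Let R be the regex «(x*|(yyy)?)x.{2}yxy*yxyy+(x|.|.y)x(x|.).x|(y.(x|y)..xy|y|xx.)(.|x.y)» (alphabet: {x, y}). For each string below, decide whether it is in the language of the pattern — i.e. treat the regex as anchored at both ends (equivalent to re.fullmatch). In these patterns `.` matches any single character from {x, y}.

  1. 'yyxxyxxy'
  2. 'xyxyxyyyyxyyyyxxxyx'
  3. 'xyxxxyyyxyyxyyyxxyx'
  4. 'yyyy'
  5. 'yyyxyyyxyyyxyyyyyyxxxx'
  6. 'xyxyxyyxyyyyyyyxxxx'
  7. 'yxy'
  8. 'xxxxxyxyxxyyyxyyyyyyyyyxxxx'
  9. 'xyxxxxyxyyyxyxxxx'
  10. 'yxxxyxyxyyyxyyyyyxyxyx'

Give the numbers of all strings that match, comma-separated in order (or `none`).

2, 5, 6

1 → no match
2 → match
3 → no match
4 → no match
5 → match
6 → match
7 → no match
8 → no match
9 → no match
10 → no match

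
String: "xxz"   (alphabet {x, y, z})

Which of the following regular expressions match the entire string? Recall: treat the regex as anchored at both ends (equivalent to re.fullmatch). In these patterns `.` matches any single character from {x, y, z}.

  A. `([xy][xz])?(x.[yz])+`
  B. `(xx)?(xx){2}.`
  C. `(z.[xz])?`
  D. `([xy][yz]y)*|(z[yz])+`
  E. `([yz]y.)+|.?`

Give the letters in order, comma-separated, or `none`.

A

A → match
B → no match
C → no match
D → no match
E → no match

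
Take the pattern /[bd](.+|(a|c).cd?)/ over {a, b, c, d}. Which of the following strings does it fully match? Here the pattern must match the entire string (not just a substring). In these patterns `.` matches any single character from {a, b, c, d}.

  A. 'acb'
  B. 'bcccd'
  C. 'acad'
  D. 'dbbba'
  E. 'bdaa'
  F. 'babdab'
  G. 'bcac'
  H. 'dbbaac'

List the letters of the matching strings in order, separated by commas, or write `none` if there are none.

B, D, E, F, G, H

A → no match
B → match
C → no match
D → match
E → match
F → match
G → match
H → match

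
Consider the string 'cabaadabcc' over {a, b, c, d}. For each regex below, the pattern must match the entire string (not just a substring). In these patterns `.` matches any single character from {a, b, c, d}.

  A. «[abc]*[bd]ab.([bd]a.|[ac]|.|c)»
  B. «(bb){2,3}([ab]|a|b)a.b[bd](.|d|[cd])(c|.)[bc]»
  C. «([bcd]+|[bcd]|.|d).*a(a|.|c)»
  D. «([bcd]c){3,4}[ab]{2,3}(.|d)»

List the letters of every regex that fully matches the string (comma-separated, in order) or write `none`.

A

A → match
B → no match — must start with 'bb'
C → no match
D → no match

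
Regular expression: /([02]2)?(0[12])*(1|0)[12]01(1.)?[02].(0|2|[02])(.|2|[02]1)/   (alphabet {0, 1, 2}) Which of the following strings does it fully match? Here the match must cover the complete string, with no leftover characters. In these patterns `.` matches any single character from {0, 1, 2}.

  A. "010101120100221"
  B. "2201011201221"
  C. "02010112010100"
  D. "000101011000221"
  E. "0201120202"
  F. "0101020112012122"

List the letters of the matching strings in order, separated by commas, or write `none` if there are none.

A, B, C, E, F

A → match
B → match
C → match
D → no match
E → match
F → match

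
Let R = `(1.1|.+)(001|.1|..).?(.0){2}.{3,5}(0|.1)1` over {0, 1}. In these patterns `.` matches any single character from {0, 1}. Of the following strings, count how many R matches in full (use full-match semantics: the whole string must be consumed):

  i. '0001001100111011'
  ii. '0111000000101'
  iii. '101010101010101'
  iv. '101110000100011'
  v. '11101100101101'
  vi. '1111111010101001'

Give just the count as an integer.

4

i → no match
ii → match
iii → match
iv → match
v → no match
vi → match
Total matched: 4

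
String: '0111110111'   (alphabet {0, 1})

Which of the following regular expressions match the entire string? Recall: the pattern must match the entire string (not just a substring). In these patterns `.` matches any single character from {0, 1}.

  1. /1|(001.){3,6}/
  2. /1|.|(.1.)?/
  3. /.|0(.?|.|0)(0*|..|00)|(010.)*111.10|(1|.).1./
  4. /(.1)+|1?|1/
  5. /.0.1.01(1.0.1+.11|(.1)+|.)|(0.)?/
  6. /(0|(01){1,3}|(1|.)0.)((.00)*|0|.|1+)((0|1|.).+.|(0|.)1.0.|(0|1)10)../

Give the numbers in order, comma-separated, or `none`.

4, 6

1 → no match
2 → no match
3 → no match
4 → match
5 → no match
6 → match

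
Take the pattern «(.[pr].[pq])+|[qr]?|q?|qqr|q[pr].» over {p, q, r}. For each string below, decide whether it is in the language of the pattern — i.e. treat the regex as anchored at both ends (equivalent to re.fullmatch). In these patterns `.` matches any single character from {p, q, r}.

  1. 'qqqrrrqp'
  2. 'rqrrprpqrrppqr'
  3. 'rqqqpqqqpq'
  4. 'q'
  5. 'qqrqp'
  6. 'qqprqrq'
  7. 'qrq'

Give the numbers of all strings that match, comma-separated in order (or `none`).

1 → no match
2 → no match
3 → no match
4 → match
5 → no match
6 → no match
7 → match

4, 7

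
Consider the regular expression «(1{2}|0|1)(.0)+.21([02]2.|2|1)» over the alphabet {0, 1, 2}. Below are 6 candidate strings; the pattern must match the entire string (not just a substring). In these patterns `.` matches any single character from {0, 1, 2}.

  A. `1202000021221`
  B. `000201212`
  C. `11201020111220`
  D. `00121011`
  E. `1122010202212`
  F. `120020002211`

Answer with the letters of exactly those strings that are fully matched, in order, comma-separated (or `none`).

A → match
B → match
C → no match
D → no match
E → no match
F → no match

A, B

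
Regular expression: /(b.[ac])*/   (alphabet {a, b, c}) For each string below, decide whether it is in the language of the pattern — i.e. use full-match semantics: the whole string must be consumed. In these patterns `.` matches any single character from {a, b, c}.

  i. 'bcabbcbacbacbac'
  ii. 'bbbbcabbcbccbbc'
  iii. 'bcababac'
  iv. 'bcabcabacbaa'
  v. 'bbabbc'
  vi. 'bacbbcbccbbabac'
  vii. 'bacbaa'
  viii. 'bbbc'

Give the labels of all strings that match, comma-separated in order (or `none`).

i → match
ii → no match
iii. 'bcababac' → no match
iv. 'bcabcabacbaa' → match
v. 'bbabbc' → match
vi → match
vii. 'bacbaa' → match
viii. 'bbbc' → no match

i, iv, v, vi, vii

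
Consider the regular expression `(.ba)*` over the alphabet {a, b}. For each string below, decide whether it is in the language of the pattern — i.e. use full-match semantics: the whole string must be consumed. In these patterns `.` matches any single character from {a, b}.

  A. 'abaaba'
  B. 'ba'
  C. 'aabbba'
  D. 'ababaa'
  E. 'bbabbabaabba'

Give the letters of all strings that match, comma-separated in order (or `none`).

A

A → match
B → no match
C → no match
D → no match
E → no match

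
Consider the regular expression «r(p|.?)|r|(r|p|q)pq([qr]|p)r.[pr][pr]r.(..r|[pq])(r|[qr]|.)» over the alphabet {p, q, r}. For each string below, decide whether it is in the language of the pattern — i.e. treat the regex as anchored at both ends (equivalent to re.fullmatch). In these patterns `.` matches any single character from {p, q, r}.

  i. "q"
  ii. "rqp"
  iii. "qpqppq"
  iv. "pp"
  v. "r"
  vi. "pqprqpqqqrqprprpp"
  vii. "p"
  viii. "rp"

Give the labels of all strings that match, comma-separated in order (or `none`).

i → no match
ii → no match
iii → no match
iv → no match
v → match
vi → no match
vii → no match
viii → match

v, viii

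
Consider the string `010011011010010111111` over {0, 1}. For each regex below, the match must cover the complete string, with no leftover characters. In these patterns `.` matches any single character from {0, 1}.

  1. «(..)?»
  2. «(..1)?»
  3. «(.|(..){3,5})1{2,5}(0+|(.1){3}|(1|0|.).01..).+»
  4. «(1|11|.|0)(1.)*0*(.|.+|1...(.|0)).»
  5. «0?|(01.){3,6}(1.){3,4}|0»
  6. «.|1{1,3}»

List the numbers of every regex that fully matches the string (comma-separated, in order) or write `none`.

4, 5

1 → no match
2 → no match
3 → no match
4 → match
5 → match
6 → no match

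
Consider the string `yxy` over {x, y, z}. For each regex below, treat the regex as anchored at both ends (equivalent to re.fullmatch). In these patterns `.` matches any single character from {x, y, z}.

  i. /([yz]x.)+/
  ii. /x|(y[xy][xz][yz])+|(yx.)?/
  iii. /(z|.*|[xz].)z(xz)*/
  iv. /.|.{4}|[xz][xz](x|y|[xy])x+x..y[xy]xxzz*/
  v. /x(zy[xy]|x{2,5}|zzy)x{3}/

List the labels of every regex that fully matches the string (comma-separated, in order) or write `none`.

i, ii

i → match
ii → match
iii → no match
iv → no match
v → no match — must start with `x`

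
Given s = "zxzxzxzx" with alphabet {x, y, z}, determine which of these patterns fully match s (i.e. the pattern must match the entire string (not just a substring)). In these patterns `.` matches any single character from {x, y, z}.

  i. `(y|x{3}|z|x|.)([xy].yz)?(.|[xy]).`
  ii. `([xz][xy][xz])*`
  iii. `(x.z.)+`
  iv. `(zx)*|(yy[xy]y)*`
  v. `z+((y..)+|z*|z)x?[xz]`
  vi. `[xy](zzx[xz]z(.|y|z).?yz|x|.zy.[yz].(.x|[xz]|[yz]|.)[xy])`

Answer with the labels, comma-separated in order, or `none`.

iv

i → no match
ii → no match
iii → no match — must start with "x"
iv → match
v → no match
vi → no match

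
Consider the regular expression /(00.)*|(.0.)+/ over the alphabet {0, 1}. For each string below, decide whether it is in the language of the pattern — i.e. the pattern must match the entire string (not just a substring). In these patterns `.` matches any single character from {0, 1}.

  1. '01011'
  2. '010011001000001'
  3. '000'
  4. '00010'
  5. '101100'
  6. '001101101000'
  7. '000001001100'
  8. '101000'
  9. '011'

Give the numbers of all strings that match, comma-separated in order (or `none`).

1 → no match
2 → no match
3 → match
4 → no match
5 → match
6 → match
7 → match
8 → match
9 → no match

3, 5, 6, 7, 8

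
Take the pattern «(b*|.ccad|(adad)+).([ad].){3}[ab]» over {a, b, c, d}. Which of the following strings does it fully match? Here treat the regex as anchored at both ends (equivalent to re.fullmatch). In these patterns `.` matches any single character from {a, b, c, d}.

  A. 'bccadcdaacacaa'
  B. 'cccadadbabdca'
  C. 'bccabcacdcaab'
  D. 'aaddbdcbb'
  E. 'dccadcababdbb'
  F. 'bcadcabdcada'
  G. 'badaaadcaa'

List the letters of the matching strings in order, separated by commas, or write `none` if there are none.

A → no match
B → match
C → no match
D → no match
E → match
F → no match
G → no match

B, E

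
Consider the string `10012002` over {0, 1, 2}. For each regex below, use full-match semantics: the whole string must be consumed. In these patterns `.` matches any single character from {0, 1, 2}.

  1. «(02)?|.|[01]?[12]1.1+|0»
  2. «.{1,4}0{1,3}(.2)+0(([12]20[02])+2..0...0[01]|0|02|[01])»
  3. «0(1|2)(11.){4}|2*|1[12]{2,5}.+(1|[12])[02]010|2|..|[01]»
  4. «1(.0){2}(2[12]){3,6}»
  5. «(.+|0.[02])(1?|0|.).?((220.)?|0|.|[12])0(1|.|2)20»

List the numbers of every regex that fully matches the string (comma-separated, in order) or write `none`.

2

1 → no match
2 → match
3 → no match
4 → no match
5 → no match — must end with `20`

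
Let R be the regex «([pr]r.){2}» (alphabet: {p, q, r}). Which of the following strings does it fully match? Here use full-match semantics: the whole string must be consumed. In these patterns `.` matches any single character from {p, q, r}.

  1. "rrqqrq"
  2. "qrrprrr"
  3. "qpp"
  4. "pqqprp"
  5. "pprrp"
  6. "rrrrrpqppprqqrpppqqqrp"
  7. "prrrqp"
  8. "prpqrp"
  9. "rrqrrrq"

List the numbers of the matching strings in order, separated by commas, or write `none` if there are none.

none

1. "rrqqrq" → no match
2. "qrrprrr" → no match
3. "qpp" → no match
4. "pqqprp" → no match
5. "pprrp" → no match
6 → no match
7. "prrrqp" → no match
8. "prpqrp" → no match
9. "rrqrrrq" → no match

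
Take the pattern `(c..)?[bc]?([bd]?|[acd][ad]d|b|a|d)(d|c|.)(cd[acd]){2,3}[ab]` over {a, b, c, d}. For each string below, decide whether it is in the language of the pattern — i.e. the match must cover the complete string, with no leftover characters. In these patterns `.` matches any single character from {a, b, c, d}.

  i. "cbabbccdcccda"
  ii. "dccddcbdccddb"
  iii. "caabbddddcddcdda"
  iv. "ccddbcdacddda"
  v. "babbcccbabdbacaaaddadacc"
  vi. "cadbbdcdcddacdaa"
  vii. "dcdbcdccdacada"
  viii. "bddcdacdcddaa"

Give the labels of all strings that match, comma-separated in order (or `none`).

i → no match
ii → no match
iii → no match
iv → no match
v → no match
vi → no match
vii → no match
viii → no match

none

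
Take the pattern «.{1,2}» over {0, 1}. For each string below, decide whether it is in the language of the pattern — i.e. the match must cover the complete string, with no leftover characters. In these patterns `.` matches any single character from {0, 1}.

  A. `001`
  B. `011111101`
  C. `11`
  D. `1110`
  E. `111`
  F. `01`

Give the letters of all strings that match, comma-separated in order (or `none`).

A. `001` → no match
B. `011111101` → no match
C. `11` → match
D. `1110` → no match
E. `111` → no match
F. `01` → match

C, F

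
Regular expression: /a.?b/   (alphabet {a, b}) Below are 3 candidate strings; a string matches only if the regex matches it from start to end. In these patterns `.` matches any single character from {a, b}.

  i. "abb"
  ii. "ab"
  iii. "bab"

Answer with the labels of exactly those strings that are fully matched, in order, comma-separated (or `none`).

i → match
ii → match
iii → no match — must start with "a"

i, ii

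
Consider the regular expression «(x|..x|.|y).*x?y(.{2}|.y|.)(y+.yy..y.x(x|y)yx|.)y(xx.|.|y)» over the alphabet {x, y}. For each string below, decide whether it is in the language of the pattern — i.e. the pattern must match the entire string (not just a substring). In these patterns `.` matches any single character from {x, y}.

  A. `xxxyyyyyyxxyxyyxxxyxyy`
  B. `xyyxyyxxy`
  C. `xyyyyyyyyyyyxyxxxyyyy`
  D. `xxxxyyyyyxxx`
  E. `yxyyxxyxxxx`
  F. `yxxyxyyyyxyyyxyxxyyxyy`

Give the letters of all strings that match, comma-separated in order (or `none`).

B, D, F

A → no match
B → match
C → no match
D → match
E → no match
F → match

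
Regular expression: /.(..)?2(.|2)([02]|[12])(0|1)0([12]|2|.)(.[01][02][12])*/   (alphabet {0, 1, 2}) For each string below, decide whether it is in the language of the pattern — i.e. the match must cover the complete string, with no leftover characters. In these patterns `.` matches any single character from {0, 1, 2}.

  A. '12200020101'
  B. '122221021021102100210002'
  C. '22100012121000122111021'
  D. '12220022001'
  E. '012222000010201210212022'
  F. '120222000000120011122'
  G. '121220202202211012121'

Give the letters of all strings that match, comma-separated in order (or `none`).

A → match
B → no match
C → no match
D → match
E → no match
F → match
G → no match

A, D, F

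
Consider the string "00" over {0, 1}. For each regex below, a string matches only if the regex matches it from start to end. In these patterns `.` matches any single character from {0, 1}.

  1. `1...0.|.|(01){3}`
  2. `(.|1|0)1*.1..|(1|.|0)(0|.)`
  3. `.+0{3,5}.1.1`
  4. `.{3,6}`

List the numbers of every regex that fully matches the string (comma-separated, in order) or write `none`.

2

1 → no match
2 → match
3 → no match — must end with "1"
4 → no match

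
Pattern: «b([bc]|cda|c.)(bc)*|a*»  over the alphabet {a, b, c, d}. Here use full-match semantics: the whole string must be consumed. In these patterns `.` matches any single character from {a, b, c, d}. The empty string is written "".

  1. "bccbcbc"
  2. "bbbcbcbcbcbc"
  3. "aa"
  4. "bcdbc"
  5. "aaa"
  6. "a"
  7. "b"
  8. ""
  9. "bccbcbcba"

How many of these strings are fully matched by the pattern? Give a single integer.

1 → match
2 → match
3 → match
4 → match
5 → match
6 → match
7 → no match
8 → match
9 → no match
Total matched: 7

7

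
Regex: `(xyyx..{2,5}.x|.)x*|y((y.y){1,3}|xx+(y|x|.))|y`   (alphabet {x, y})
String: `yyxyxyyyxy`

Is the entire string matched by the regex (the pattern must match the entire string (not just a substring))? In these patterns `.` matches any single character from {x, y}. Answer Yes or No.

No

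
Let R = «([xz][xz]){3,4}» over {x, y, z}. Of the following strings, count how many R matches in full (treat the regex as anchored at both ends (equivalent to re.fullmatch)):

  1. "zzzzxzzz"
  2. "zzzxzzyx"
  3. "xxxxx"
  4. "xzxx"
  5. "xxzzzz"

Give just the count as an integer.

1. "zzzzxzzz" → match
2. "zzzxzzyx" → no match
3. "xxxxx" → no match
4. "xzxx" → no match
5. "xxzzzz" → match
Total matched: 2

2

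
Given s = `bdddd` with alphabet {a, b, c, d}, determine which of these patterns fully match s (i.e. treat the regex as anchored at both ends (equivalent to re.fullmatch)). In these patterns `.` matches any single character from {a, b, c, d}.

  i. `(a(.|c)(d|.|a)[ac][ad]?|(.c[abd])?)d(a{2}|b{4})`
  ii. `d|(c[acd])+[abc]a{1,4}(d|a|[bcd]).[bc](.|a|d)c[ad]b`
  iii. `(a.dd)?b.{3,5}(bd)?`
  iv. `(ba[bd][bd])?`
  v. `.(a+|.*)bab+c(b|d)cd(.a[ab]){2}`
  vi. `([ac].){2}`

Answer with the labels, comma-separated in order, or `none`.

iii

i → no match
ii → no match
iii → match
iv → no match
v → no match
vi → no match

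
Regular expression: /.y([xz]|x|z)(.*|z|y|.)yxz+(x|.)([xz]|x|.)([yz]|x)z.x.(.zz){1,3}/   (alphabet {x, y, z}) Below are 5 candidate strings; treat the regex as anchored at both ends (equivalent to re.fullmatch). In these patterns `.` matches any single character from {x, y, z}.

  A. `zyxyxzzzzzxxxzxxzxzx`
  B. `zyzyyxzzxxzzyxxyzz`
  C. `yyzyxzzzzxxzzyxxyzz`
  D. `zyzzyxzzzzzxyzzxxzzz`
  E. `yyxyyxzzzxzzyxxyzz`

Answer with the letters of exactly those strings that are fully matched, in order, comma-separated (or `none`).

A → no match — must end with `zz`
B → match
C → match
D → match
E → match

B, C, D, E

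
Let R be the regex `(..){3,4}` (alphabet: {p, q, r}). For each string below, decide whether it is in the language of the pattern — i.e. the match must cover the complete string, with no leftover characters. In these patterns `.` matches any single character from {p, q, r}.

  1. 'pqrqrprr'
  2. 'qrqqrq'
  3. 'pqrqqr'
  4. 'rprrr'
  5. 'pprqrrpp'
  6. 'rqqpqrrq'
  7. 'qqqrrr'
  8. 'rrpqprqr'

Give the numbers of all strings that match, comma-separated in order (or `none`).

1, 2, 3, 5, 6, 7, 8

1 → match
2 → match
3 → match
4 → no match
5 → match
6 → match
7 → match
8 → match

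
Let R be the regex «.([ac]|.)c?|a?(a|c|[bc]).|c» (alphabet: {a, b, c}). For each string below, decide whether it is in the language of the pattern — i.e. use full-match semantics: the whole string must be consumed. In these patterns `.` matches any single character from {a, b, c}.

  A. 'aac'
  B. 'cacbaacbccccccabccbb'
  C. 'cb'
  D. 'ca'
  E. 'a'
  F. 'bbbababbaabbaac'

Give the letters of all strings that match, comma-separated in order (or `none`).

A, C, D

A → match
B → no match
C → match
D → match
E → no match
F → no match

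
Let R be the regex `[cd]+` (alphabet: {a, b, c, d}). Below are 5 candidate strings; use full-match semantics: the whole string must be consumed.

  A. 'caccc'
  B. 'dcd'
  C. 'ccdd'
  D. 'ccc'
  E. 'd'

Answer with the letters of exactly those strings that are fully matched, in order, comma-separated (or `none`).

A → no match
B → match
C → match
D → match
E → match

B, C, D, E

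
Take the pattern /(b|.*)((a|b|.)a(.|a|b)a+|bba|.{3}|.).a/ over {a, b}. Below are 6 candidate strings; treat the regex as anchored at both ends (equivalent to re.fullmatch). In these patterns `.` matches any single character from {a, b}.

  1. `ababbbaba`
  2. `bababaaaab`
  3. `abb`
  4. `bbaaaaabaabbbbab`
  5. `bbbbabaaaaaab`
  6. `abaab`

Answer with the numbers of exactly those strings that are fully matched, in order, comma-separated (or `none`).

1

1 → match
2 → no match — must end with `a`
3 → no match — must end with `a`
4 → no match — must end with `a`
5 → no match — must end with `a`
6 → no match — must end with `a`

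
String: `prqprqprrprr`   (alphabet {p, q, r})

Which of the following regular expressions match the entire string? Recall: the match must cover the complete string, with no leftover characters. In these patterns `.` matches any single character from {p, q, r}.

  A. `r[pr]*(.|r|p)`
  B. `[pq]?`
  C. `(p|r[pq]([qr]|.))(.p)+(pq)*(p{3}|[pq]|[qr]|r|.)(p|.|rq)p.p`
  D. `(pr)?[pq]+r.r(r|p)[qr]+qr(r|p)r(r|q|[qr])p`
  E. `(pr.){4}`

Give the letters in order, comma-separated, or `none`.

A → no match — must start with `r`
B → no match
C → no match — must end with `p`
D → no match — must end with `p`
E → match

E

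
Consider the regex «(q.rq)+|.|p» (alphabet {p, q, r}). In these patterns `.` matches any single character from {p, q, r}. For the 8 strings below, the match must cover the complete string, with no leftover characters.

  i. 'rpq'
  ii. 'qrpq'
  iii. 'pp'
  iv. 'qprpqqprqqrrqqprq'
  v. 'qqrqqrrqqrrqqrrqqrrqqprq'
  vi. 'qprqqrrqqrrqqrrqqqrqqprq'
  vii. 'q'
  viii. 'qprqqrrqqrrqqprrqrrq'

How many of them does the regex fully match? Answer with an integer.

3

i → no match
ii → no match
iii → no match
iv → no match
v → match
vi → match
vii → match
viii → no match
Total matched: 3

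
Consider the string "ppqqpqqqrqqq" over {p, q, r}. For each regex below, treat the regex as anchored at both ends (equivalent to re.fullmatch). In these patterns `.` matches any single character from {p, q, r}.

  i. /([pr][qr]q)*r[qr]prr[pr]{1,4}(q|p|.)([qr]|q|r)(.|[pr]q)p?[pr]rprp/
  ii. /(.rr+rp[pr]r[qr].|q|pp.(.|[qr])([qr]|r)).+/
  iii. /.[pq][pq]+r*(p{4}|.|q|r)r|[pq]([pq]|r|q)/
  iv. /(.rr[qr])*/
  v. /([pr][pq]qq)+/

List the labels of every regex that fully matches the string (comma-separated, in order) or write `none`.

i → no match — must end with "rprp"
ii → no match
iii → no match
iv → no match
v → match

v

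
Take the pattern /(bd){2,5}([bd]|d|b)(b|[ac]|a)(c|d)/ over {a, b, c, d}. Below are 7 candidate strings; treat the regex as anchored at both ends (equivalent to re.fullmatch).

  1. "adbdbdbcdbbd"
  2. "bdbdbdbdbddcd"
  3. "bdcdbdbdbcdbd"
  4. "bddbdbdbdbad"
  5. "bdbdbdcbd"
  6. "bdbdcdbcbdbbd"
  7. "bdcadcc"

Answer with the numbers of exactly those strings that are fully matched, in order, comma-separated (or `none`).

2

1 → no match — must start with "bd"
2 → match
3 → no match
4 → no match
5 → no match
6 → no match
7 → no match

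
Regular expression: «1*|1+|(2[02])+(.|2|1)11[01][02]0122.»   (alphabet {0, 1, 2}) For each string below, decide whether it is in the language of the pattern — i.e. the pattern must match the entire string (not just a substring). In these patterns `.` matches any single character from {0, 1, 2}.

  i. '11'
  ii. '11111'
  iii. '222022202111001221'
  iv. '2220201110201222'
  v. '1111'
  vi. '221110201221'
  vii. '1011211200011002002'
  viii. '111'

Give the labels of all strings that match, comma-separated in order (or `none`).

i, ii, iii, iv, v, vi, viii

i → match
ii → match
iii → match
iv → match
v → match
vi → match
vii → no match
viii → match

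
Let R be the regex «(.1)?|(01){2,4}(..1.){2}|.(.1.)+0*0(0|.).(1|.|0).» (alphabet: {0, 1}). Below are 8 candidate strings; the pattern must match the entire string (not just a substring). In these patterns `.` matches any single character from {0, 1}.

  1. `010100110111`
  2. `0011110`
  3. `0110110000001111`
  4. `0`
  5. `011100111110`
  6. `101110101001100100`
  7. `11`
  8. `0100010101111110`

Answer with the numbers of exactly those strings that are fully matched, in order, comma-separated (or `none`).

1, 3, 7

1 → match
2 → no match
3 → match
4 → no match
5 → no match
6 → no match
7 → match
8 → no match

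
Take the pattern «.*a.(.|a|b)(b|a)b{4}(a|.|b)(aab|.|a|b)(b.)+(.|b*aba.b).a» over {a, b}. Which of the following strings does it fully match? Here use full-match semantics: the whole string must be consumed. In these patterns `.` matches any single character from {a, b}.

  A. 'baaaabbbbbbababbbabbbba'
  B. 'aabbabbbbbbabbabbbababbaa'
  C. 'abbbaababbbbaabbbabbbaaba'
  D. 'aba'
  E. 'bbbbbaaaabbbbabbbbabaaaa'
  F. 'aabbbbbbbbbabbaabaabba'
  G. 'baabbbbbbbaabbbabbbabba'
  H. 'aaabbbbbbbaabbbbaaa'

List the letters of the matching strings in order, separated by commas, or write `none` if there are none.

A, C, E, G, H

A → match
B → no match
C → match
D. 'aba' → no match
E → match
F → no match
G → match
H → match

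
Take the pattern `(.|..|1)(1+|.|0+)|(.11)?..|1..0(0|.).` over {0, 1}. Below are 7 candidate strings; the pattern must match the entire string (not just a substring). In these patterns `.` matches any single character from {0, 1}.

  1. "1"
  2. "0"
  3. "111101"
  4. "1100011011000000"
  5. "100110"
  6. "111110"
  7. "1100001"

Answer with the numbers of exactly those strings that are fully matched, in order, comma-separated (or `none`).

none

1. "1" → no match
2. "0" → no match
3. "111101" → no match
4 → no match
5. "100110" → no match
6. "111110" → no match
7. "1100001" → no match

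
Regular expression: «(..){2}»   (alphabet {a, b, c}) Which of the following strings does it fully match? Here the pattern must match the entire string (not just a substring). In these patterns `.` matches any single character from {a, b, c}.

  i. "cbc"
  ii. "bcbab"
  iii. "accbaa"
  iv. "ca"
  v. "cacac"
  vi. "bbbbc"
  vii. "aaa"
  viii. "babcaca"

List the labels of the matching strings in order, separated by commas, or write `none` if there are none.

i → no match
ii → no match
iii → no match
iv → no match
v → no match
vi → no match
vii → no match
viii → no match

none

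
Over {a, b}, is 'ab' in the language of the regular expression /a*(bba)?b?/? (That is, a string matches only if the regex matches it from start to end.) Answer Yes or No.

Yes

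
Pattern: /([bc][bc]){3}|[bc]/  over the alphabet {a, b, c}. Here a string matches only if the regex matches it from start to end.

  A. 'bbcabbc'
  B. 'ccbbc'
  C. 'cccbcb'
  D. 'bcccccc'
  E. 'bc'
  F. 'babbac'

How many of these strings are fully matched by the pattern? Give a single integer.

1

A → no match
B → no match
C → match
D → no match
E → no match
F → no match
Total matched: 1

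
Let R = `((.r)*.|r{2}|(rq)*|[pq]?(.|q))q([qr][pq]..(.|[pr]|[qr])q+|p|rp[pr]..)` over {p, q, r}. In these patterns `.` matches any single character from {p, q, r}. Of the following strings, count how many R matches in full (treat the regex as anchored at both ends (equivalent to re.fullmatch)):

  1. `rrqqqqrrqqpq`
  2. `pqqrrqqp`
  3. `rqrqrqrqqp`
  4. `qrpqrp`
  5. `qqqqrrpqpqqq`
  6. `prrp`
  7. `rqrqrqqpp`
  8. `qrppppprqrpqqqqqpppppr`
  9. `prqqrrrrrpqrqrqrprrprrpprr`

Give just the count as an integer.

1 → no match
2 → no match
3 → match
4 → no match
5 → no match
6 → no match
7 → no match
8 → no match
9 → no match
Total matched: 1

1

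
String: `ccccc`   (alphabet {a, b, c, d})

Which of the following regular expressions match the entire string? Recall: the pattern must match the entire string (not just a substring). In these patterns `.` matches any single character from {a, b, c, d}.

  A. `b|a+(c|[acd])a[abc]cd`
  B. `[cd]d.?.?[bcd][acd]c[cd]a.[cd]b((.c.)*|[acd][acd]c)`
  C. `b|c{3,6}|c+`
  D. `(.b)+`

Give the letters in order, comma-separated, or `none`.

C

A → no match
B → no match
C → match
D → no match — must end with `b`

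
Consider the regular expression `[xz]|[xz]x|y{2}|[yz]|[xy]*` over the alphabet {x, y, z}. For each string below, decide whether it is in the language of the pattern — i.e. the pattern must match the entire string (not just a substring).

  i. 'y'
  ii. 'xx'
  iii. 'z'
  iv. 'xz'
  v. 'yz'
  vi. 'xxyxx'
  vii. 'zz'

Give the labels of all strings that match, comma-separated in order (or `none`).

i, ii, iii, vi

i → match
ii → match
iii → match
iv → no match
v → no match
vi → match
vii → no match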